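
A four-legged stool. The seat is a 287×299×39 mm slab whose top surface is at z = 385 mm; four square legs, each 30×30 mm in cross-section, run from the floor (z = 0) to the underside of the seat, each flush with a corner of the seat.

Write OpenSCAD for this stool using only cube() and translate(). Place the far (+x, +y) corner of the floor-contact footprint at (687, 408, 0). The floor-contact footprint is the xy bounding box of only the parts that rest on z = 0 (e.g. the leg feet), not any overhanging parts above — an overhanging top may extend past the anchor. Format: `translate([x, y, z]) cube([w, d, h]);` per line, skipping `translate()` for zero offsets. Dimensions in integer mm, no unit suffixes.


translate([400, 109, 346]) cube([287, 299, 39]);
translate([400, 109, 0]) cube([30, 30, 346]);
translate([657, 109, 0]) cube([30, 30, 346]);
translate([400, 378, 0]) cube([30, 30, 346]);
translate([657, 378, 0]) cube([30, 30, 346]);


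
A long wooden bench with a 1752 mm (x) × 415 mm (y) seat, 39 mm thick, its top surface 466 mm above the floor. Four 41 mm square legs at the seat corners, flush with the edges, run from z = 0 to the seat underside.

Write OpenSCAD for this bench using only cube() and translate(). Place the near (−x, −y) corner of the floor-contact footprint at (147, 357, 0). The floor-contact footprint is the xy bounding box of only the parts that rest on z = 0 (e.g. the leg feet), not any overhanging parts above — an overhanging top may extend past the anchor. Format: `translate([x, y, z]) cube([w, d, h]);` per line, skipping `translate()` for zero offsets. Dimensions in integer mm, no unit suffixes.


// leg_h = 466 − 39 = 427
translate([147, 357, 427]) cube([1752, 415, 39]);
translate([147, 357, 0]) cube([41, 41, 427]);
translate([147, 731, 0]) cube([41, 41, 427]);
translate([1858, 357, 0]) cube([41, 41, 427]);
translate([1858, 731, 0]) cube([41, 41, 427]);


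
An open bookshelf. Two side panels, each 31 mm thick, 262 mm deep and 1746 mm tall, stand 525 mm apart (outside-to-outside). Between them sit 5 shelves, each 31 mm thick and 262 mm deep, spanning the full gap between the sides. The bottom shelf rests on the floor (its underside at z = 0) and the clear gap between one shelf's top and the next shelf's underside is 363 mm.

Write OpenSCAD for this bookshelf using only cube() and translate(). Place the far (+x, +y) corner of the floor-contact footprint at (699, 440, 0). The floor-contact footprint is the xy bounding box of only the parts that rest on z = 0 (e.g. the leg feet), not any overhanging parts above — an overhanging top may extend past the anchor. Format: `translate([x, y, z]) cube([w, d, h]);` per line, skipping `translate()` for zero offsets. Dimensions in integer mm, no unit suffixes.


translate([174, 178, 0]) cube([31, 262, 1746]);
translate([668, 178, 0]) cube([31, 262, 1746]);
translate([205, 178, 0]) cube([463, 262, 31]);
translate([205, 178, 394]) cube([463, 262, 31]);
translate([205, 178, 788]) cube([463, 262, 31]);
translate([205, 178, 1182]) cube([463, 262, 31]);
translate([205, 178, 1576]) cube([463, 262, 31]);


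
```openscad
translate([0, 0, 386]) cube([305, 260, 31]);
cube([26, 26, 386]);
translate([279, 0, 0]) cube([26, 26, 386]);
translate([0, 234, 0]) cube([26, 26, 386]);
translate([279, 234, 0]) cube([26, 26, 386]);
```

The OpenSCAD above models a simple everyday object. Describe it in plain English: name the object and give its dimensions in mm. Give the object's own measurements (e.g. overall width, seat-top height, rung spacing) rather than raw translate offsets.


A simple wooden stool: a rectangular seat 305 mm (x) by 260 mm (y), 31 mm thick, top face at z = 417 mm, on four square legs, each 26×26 mm in cross-section. The legs rest on z = 0, each flush with a corner of the seat.


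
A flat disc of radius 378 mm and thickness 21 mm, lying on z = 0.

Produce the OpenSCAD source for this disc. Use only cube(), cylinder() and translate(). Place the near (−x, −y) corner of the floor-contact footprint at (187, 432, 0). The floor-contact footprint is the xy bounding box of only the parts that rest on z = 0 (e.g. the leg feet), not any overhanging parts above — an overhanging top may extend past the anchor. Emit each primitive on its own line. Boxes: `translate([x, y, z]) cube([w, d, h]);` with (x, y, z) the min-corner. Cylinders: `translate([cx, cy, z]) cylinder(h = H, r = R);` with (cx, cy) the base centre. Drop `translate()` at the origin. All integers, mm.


translate([565, 810, 0]) cylinder(h = 21, r = 378);


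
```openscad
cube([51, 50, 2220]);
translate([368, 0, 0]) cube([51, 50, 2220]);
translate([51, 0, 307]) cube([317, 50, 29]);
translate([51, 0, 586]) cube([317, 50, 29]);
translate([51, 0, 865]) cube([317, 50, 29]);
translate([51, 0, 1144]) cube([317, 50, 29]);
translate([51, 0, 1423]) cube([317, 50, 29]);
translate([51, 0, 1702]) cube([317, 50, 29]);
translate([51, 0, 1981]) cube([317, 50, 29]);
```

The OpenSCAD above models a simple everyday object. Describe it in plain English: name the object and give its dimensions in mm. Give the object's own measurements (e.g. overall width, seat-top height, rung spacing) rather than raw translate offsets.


A straight ladder. Two 51×50 mm vertical rails, 2220 mm tall, stand 419 mm apart (outside-to-outside) with their front faces coplanar on the −y side. 7 rungs, each 50 mm deep and 29 mm tall, span between the inner faces of the rails, front faces flush with the rails. The lowest rung's underside is at z = 307 mm and rungs are spaced 279 mm apart (underside to underside).


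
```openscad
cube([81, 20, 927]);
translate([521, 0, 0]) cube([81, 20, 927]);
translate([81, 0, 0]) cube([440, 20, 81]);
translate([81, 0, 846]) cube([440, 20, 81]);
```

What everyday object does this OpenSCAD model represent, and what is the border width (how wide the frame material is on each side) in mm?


A picture frame. The border width is 81 mm.

Four thin pieces enclosing a rectangular opening — a picture frame. The two full-height stiles are 927 mm tall; the top rail sits at z = 846 and is 81 mm tall, so the border above the opening is 927 − 846 = 81 mm, matching the stile x-width.


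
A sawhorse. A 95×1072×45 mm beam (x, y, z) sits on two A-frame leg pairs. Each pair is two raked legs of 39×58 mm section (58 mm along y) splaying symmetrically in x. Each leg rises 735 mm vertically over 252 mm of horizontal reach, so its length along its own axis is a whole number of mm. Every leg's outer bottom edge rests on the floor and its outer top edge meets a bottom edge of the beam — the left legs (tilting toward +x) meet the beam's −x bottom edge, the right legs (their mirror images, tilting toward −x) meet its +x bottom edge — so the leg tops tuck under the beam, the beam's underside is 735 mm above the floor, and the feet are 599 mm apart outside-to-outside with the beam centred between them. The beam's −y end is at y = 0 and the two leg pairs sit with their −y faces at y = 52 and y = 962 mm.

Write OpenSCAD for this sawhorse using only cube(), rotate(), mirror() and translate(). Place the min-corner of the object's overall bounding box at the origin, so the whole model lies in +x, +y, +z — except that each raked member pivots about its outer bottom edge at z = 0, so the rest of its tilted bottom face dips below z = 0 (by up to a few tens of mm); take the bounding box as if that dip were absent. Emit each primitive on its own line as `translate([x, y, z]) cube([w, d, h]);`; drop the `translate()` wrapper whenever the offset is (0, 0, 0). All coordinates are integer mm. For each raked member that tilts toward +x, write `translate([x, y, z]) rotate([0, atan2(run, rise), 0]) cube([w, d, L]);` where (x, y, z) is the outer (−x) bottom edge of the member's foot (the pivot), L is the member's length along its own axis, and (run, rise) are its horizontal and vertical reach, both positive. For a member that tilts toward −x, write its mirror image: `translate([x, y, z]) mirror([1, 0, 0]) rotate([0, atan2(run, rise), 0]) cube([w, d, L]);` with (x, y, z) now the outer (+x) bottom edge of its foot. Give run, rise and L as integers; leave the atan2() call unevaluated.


translate([252, 0, 735]) cube([95, 1072, 45]);
translate([0, 52, 0]) rotate([0, atan2(252, 735), 0]) cube([39, 58, 777]);
translate([599, 52, 0]) mirror([1, 0, 0]) rotate([0, atan2(252, 735), 0]) cube([39, 58, 777]);
translate([0, 962, 0]) rotate([0, atan2(252, 735), 0]) cube([39, 58, 777]);
translate([599, 962, 0]) mirror([1, 0, 0]) rotate([0, atan2(252, 735), 0]) cube([39, 58, 777]);


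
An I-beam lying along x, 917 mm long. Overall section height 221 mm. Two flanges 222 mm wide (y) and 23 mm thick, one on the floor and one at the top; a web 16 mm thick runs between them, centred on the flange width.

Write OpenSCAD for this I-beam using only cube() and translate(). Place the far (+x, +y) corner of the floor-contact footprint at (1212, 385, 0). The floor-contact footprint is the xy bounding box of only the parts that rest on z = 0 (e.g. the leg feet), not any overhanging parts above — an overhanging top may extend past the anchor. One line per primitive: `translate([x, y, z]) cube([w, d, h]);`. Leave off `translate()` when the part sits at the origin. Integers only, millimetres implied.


translate([295, 163, 0]) cube([917, 222, 23]);
translate([295, 266, 23]) cube([917, 16, 175]);
translate([295, 163, 198]) cube([917, 222, 23]);


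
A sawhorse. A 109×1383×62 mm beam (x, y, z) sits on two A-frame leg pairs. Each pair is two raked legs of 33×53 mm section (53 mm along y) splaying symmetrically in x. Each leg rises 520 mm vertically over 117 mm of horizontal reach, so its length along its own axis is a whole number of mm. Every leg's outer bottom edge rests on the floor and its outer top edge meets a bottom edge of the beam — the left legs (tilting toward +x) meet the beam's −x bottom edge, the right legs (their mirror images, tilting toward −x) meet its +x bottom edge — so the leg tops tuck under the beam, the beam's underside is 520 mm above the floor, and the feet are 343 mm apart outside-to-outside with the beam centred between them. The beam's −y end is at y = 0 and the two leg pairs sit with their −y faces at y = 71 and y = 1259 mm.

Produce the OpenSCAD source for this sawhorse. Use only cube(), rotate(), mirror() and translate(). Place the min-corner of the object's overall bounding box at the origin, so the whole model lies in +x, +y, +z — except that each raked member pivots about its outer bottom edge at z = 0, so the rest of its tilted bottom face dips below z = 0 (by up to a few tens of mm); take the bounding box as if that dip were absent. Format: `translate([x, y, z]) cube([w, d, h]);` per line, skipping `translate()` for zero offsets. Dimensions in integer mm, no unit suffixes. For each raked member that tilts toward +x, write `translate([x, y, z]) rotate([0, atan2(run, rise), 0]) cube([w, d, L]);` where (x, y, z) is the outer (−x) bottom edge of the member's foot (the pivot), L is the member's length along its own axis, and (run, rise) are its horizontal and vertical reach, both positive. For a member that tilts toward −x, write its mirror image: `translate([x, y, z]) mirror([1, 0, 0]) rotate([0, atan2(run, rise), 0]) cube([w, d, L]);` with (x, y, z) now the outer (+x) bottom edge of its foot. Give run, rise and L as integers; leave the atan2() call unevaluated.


translate([117, 0, 520]) cube([109, 1383, 62]);
translate([0, 71, 0]) rotate([0, atan2(117, 520), 0]) cube([33, 53, 533]);
translate([343, 71, 0]) mirror([1, 0, 0]) rotate([0, atan2(117, 520), 0]) cube([33, 53, 533]);
translate([0, 1259, 0]) rotate([0, atan2(117, 520), 0]) cube([33, 53, 533]);
translate([343, 1259, 0]) mirror([1, 0, 0]) rotate([0, atan2(117, 520), 0]) cube([33, 53, 533]);


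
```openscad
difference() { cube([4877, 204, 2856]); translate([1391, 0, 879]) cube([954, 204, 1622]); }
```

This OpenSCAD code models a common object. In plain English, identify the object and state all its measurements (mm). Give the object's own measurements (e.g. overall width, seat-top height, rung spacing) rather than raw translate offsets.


A wall 4877 mm long (x), 204 mm thick (y), 2856 mm tall, with a rectangular window opening cut through it. The opening is 954 mm wide and 1622 mm tall; its sill is at z = 879 mm and its near (−x) edge is 1391 mm from the wall's −x end. The opening passes through the full wall thickness.


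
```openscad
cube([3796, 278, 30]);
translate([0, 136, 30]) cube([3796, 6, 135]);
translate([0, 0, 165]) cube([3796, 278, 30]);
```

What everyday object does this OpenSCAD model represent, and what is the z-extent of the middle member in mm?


An I-beam. The web height is 135 mm.

Two wide flanges with a thin centred web — an I-beam. Overall 195 mm minus two 30 mm flanges gives a web of 195 − 2·30 = 135 mm.


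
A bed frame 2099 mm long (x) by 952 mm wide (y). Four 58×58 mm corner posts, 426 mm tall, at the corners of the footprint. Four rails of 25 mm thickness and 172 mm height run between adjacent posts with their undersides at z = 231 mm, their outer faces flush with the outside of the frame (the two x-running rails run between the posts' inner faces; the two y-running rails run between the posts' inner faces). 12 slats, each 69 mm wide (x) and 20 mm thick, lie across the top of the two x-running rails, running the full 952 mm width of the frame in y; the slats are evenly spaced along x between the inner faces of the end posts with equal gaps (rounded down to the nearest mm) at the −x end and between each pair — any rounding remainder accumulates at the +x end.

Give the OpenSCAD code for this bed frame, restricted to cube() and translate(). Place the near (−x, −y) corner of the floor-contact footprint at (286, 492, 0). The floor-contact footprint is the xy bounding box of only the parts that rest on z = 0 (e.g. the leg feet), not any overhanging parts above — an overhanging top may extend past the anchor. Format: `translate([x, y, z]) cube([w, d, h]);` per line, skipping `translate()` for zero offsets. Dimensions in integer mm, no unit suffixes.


translate([286, 492, 0]) cube([58, 58, 426]);
translate([286, 1386, 0]) cube([58, 58, 426]);
translate([2327, 492, 0]) cube([58, 58, 426]);
translate([2327, 1386, 0]) cube([58, 58, 426]);
translate([344, 492, 231]) cube([1983, 25, 172]);
translate([344, 1419, 231]) cube([1983, 25, 172]);
translate([286, 550, 231]) cube([25, 836, 172]);
translate([2360, 550, 231]) cube([25, 836, 172]);
translate([432, 492, 403]) cube([69, 952, 20]);
translate([589, 492, 403]) cube([69, 952, 20]);
translate([746, 492, 403]) cube([69, 952, 20]);
translate([903, 492, 403]) cube([69, 952, 20]);
translate([1060, 492, 403]) cube([69, 952, 20]);
translate([1217, 492, 403]) cube([69, 952, 20]);
translate([1374, 492, 403]) cube([69, 952, 20]);
translate([1531, 492, 403]) cube([69, 952, 20]);
translate([1688, 492, 403]) cube([69, 952, 20]);
translate([1845, 492, 403]) cube([69, 952, 20]);
translate([2002, 492, 403]) cube([69, 952, 20]);
translate([2159, 492, 403]) cube([69, 952, 20]);


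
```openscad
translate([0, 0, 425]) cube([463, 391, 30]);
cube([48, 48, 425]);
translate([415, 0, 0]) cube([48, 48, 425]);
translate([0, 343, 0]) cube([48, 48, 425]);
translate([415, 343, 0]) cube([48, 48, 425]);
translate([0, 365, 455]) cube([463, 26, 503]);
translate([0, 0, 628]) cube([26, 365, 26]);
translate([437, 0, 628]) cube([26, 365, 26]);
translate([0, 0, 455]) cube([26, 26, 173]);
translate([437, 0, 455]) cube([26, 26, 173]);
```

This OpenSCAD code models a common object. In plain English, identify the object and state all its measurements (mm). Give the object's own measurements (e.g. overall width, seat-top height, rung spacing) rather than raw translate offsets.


A chair. The seat is a 463×391×30 mm slab with its top at z = 455 mm, on four 48×48 mm corner legs (flush with the seat edges, standing on z = 0). A flat backrest 26 mm thick, 503 mm tall, spans the full seat width and rises from the seat top along its +y edge, rear face flush with the rear of the seat. Two armrests of 26×26 mm section run along each side from the seat's front edge to the front of the backrest, top faces 199 mm above the seat top and outer faces flush with the seat's x-edges; a 26×26 mm post under the front of each armrest stands on the seat at the front corner.


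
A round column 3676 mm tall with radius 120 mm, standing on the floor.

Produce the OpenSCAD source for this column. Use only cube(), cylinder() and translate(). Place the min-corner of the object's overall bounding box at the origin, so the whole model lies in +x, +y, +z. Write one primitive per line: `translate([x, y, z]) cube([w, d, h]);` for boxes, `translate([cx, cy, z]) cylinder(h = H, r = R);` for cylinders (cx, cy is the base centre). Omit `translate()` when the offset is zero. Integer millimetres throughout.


translate([120, 120, 0]) cylinder(h = 3676, r = 120);


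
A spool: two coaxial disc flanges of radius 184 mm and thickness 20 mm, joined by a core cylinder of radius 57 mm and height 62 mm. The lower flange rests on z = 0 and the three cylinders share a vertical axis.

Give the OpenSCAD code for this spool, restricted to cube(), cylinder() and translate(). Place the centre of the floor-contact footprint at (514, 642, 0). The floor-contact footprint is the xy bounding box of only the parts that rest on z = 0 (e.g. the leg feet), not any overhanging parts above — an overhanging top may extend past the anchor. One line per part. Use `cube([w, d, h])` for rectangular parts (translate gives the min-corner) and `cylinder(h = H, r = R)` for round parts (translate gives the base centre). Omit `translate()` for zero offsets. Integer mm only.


translate([514, 642, 0]) cylinder(h = 20, r = 184);
translate([514, 642, 20]) cylinder(h = 62, r = 57);
translate([514, 642, 82]) cylinder(h = 20, r = 184);


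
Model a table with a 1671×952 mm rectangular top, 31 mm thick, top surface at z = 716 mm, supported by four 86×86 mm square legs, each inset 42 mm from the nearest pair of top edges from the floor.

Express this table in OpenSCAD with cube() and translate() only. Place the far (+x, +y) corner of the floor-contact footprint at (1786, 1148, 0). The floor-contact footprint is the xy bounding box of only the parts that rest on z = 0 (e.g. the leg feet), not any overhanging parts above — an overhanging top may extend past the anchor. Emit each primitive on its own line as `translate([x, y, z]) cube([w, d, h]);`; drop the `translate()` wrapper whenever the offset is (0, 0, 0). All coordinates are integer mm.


translate([157, 238, 685]) cube([1671, 952, 31]);
translate([199, 280, 0]) cube([86, 86, 685]);
translate([1700, 280, 0]) cube([86, 86, 685]);
translate([199, 1062, 0]) cube([86, 86, 685]);
translate([1700, 1062, 0]) cube([86, 86, 685]);


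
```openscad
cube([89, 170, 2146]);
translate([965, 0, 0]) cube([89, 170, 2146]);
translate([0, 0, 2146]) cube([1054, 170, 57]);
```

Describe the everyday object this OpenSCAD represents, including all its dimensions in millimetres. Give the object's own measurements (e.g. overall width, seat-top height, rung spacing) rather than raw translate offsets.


A door frame. The clear opening is 876 mm wide and 2146 mm high. Two 89 mm wide jambs, 170 mm deep, stand either side of the opening from the floor to the top of the opening. A 57 mm thick head sits across the top of both jambs, spanning the full outside width of the frame.


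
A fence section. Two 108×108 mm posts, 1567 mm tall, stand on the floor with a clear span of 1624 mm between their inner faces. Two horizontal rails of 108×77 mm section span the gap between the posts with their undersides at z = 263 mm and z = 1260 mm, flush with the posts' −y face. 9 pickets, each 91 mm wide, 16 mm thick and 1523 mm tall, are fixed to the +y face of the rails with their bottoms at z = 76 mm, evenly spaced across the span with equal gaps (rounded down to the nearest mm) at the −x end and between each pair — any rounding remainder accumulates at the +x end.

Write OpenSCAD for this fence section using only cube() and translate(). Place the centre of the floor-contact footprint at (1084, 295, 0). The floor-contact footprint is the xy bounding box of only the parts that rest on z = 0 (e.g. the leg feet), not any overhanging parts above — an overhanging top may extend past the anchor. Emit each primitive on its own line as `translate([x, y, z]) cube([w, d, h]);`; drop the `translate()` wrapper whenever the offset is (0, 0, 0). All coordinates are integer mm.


translate([164, 241, 0]) cube([108, 108, 1567]);
translate([1896, 241, 0]) cube([108, 108, 1567]);
translate([272, 241, 263]) cube([1624, 108, 77]);
translate([272, 241, 1260]) cube([1624, 108, 77]);
translate([352, 349, 76]) cube([91, 16, 1523]);
translate([523, 349, 76]) cube([91, 16, 1523]);
translate([694, 349, 76]) cube([91, 16, 1523]);
translate([865, 349, 76]) cube([91, 16, 1523]);
translate([1036, 349, 76]) cube([91, 16, 1523]);
translate([1207, 349, 76]) cube([91, 16, 1523]);
translate([1378, 349, 76]) cube([91, 16, 1523]);
translate([1549, 349, 76]) cube([91, 16, 1523]);
translate([1720, 349, 76]) cube([91, 16, 1523]);


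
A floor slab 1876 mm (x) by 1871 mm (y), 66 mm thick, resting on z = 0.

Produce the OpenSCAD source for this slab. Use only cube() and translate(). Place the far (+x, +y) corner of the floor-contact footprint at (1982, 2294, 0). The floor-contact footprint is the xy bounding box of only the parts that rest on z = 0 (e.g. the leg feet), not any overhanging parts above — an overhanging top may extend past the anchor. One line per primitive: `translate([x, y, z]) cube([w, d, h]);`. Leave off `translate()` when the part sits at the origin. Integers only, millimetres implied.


translate([106, 423, 0]) cube([1876, 1871, 66]);


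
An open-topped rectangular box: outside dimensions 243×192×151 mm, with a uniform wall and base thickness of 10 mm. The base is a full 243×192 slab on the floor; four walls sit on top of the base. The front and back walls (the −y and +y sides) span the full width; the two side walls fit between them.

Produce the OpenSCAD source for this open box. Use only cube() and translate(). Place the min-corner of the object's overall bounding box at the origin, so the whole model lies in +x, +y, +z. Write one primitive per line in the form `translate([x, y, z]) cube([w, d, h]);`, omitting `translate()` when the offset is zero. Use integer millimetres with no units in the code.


cube([243, 192, 10]);
translate([0, 0, 10]) cube([243, 10, 141]);
translate([0, 182, 10]) cube([243, 10, 141]);
translate([0, 10, 10]) cube([10, 172, 141]);
translate([233, 10, 10]) cube([10, 172, 141]);


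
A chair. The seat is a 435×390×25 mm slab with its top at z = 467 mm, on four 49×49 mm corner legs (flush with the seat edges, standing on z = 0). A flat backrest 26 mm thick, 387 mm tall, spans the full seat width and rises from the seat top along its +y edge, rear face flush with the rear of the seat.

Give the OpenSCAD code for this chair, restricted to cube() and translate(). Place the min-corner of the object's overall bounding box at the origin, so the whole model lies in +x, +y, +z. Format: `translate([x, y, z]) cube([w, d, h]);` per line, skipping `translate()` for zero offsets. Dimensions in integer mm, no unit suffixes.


// leg_h = 467 - 25 = 442
translate([0, 0, 442]) cube([435, 390, 25]);
cube([49, 49, 442]);
translate([386, 0, 0]) cube([49, 49, 442]);
translate([0, 341, 0]) cube([49, 49, 442]);
translate([386, 341, 0]) cube([49, 49, 442]);
translate([0, 364, 467]) cube([435, 26, 387]);


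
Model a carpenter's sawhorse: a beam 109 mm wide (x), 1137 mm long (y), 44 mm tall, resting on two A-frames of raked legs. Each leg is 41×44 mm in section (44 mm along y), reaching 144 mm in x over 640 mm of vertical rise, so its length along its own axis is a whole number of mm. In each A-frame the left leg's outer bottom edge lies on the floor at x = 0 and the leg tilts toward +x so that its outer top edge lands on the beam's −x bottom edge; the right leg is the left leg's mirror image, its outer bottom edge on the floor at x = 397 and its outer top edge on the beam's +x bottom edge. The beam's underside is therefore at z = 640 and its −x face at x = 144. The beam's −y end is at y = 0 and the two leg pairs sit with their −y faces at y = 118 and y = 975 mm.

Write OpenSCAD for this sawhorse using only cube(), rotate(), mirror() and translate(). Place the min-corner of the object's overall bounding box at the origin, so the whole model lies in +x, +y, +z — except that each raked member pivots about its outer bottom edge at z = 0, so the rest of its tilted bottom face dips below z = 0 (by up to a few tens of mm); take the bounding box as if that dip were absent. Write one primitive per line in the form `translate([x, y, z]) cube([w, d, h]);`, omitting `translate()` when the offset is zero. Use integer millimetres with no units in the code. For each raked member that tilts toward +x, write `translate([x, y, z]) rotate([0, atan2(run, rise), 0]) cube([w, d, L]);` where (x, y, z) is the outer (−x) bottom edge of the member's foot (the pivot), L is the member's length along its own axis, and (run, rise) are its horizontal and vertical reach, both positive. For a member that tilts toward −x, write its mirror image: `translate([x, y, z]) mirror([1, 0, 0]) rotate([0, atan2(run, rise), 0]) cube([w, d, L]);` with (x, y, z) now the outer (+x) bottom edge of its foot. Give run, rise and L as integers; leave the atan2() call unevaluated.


translate([144, 0, 640]) cube([109, 1137, 44]);
translate([0, 118, 0]) rotate([0, atan2(144, 640), 0]) cube([41, 44, 656]);
translate([397, 118, 0]) mirror([1, 0, 0]) rotate([0, atan2(144, 640), 0]) cube([41, 44, 656]);
translate([0, 975, 0]) rotate([0, atan2(144, 640), 0]) cube([41, 44, 656]);
translate([397, 975, 0]) mirror([1, 0, 0]) rotate([0, atan2(144, 640), 0]) cube([41, 44, 656]);


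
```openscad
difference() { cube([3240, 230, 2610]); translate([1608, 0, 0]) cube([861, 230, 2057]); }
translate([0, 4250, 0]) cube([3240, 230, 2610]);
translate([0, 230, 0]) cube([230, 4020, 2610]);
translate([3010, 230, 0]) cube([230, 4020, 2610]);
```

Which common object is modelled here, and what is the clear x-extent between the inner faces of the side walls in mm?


A single room. The interior width is 2780 mm.

Four walls enclosing a rectangle with a door in the front wall — a room. Outside width 3240 minus two 230 mm walls gives 2780 mm.


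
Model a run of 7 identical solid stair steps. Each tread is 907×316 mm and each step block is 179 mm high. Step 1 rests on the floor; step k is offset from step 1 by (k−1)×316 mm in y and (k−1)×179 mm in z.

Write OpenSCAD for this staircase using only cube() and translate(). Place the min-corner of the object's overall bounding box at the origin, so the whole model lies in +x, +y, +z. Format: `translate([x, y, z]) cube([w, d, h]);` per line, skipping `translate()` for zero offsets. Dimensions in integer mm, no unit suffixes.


cube([907, 316, 179]);
translate([0, 316, 179]) cube([907, 316, 179]);
translate([0, 632, 358]) cube([907, 316, 179]);
translate([0, 948, 537]) cube([907, 316, 179]);
translate([0, 1264, 716]) cube([907, 316, 179]);
translate([0, 1580, 895]) cube([907, 316, 179]);
translate([0, 1896, 1074]) cube([907, 316, 179]);


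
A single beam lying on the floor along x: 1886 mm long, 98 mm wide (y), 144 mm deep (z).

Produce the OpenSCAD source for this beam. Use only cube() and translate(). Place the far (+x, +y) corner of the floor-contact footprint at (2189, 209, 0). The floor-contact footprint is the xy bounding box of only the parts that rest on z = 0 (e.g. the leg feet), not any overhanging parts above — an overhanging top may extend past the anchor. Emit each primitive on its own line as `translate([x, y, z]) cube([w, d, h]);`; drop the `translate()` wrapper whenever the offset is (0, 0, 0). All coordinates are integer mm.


translate([303, 111, 0]) cube([1886, 98, 144]);


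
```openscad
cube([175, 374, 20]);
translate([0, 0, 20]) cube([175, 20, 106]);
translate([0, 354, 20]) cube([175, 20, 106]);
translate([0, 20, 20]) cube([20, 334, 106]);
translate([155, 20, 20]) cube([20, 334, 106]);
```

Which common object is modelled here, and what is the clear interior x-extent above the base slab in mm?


An open box. The internal width is 135 mm.

A 175×374 base slab with four walls standing on it — an open box. The base is 175 mm wide and the walls are 20 mm thick, so the internal width is 175 − 2 × 20 = 135 mm.


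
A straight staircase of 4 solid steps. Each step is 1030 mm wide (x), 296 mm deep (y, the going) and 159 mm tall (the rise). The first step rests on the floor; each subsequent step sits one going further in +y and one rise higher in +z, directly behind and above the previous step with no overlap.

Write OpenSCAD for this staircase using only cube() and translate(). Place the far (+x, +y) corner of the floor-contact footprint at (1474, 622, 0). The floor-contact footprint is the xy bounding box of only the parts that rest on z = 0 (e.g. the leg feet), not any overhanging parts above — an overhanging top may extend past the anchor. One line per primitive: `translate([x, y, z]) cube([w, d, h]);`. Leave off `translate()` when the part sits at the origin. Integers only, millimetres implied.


translate([444, 326, 0]) cube([1030, 296, 159]);
translate([444, 622, 159]) cube([1030, 296, 159]);
translate([444, 918, 318]) cube([1030, 296, 159]);
translate([444, 1214, 477]) cube([1030, 296, 159]);


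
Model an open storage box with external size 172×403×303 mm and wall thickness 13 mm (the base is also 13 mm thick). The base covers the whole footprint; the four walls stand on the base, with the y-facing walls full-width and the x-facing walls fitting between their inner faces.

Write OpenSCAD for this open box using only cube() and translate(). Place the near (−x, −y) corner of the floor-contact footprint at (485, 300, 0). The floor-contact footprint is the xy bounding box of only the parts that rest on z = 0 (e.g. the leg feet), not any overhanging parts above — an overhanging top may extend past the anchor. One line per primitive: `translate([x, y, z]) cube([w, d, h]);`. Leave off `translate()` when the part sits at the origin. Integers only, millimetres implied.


translate([485, 300, 0]) cube([172, 403, 13]);
translate([485, 300, 13]) cube([172, 13, 290]);
translate([485, 690, 13]) cube([172, 13, 290]);
translate([485, 313, 13]) cube([13, 377, 290]);
translate([644, 313, 13]) cube([13, 377, 290]);


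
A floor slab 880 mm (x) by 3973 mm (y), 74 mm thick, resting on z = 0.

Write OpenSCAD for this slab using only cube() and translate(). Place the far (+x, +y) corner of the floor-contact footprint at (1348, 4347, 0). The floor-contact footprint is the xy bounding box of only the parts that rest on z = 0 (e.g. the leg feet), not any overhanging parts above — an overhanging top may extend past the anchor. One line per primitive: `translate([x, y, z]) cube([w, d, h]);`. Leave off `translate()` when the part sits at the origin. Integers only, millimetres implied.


translate([468, 374, 0]) cube([880, 3973, 74]);


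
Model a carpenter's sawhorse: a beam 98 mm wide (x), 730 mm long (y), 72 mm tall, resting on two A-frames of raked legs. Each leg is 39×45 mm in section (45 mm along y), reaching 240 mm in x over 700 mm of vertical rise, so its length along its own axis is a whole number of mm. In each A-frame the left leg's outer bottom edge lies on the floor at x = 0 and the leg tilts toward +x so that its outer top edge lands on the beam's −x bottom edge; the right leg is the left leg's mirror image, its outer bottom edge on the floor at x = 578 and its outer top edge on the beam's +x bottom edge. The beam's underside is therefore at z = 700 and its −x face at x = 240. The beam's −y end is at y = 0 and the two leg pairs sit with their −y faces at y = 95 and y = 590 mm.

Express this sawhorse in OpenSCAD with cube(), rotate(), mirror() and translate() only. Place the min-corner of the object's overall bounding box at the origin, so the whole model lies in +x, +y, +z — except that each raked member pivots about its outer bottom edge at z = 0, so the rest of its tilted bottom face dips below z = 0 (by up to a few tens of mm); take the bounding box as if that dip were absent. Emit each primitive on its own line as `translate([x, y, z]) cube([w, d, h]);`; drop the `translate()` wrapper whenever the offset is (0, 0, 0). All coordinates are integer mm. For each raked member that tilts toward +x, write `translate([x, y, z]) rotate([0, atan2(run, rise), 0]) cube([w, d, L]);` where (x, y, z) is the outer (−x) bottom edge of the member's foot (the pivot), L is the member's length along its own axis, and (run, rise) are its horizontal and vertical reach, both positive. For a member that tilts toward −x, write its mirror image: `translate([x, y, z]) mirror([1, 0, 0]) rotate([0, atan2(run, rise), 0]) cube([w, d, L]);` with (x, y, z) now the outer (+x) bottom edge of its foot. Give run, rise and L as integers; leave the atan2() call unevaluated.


translate([240, 0, 700]) cube([98, 730, 72]);
translate([0, 95, 0]) rotate([0, atan2(240, 700), 0]) cube([39, 45, 740]);
translate([578, 95, 0]) mirror([1, 0, 0]) rotate([0, atan2(240, 700), 0]) cube([39, 45, 740]);
translate([0, 590, 0]) rotate([0, atan2(240, 700), 0]) cube([39, 45, 740]);
translate([578, 590, 0]) mirror([1, 0, 0]) rotate([0, atan2(240, 700), 0]) cube([39, 45, 740]);


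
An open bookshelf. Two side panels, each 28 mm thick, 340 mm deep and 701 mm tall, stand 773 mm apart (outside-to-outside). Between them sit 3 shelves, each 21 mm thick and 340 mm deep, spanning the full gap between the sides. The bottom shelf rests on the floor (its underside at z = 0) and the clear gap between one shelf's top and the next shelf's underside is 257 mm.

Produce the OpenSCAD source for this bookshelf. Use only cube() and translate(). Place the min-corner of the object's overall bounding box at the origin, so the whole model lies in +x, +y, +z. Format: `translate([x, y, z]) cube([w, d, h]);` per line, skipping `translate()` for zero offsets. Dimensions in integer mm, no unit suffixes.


cube([28, 340, 701]);
translate([745, 0, 0]) cube([28, 340, 701]);
translate([28, 0, 0]) cube([717, 340, 21]);
translate([28, 0, 278]) cube([717, 340, 21]);
translate([28, 0, 556]) cube([717, 340, 21]);


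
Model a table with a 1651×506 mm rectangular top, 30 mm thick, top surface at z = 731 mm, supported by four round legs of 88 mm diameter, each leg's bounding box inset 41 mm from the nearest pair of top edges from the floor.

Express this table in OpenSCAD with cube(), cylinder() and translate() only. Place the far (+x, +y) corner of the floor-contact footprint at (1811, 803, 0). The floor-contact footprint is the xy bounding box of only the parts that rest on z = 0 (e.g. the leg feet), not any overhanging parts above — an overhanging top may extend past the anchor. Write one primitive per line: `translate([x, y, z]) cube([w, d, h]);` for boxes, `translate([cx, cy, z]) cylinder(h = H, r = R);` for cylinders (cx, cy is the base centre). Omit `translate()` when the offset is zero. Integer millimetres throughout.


translate([201, 338, 701]) cube([1651, 506, 30]);
translate([286, 423, 0]) cylinder(h = 701, r = 44);
translate([1767, 423, 0]) cylinder(h = 701, r = 44);
translate([286, 759, 0]) cylinder(h = 701, r = 44);
translate([1767, 759, 0]) cylinder(h = 701, r = 44);


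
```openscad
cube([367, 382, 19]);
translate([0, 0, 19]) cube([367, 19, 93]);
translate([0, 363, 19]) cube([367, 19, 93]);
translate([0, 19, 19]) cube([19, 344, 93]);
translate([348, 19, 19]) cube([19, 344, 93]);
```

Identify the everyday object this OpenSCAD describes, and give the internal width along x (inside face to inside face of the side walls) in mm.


An open box. The internal width is 329 mm.

A 367×382 base slab with four walls standing on it — an open box. The base is 367 mm wide and the walls are 19 mm thick, so the internal width is 367 − 2 × 19 = 329 mm.


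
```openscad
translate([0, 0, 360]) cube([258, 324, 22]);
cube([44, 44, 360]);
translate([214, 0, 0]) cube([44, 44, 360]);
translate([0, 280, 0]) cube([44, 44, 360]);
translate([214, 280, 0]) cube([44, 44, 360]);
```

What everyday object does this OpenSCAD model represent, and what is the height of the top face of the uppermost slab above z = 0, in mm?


A stool. The seat height is 382 mm.

A 258×324×22 slab at z = 360 on four corner posts — a stool. The seat top is 360 + 22 = 382 mm.


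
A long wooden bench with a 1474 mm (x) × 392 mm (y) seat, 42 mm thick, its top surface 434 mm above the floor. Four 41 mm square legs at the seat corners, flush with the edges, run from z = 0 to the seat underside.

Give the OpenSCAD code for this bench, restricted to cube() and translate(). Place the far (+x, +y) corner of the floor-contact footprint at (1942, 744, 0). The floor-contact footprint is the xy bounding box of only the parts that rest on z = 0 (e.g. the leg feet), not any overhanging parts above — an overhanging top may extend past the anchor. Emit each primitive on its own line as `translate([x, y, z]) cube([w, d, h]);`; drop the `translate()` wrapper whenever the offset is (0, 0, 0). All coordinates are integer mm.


translate([468, 352, 392]) cube([1474, 392, 42]);
translate([468, 352, 0]) cube([41, 41, 392]);
translate([468, 703, 0]) cube([41, 41, 392]);
translate([1901, 352, 0]) cube([41, 41, 392]);
translate([1901, 703, 0]) cube([41, 41, 392]);


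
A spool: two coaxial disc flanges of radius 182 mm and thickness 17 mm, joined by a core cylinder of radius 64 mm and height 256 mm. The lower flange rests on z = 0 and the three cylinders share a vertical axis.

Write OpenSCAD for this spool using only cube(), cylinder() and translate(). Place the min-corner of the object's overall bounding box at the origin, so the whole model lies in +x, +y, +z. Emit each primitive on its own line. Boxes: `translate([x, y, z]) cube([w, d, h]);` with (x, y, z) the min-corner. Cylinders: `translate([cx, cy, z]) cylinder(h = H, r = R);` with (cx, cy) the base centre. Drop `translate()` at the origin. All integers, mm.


translate([182, 182, 0]) cylinder(h = 17, r = 182);
translate([182, 182, 17]) cylinder(h = 256, r = 64);
translate([182, 182, 273]) cylinder(h = 17, r = 182);


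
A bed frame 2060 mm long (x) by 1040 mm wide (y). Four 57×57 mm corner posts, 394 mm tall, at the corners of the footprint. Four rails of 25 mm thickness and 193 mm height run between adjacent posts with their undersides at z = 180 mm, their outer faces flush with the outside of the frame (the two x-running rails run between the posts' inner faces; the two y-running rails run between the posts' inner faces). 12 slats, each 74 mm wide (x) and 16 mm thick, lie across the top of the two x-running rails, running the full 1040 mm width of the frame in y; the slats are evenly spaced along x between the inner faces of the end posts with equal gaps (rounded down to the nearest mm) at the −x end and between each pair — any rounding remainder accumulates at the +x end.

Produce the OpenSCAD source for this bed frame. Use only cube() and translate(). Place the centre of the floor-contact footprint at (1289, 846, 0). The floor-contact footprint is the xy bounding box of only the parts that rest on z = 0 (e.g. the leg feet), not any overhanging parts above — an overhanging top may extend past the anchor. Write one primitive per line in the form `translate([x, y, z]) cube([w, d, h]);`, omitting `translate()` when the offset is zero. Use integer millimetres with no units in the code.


// slat z = rail_z + rail_h = 180 + 193 = 373
// slat gap = ⌊(1946 − 12·74) / 13⌋ = 81
translate([259, 326, 0]) cube([57, 57, 394]);
translate([259, 1309, 0]) cube([57, 57, 394]);
translate([2262, 326, 0]) cube([57, 57, 394]);
translate([2262, 1309, 0]) cube([57, 57, 394]);
translate([316, 326, 180]) cube([1946, 25, 193]);
translate([316, 1341, 180]) cube([1946, 25, 193]);
translate([259, 383, 180]) cube([25, 926, 193]);
translate([2294, 383, 180]) cube([25, 926, 193]);
translate([397, 326, 373]) cube([74, 1040, 16]);
translate([552, 326, 373]) cube([74, 1040, 16]);
translate([707, 326, 373]) cube([74, 1040, 16]);
translate([862, 326, 373]) cube([74, 1040, 16]);
translate([1017, 326, 373]) cube([74, 1040, 16]);
translate([1172, 326, 373]) cube([74, 1040, 16]);
translate([1327, 326, 373]) cube([74, 1040, 16]);
translate([1482, 326, 373]) cube([74, 1040, 16]);
translate([1637, 326, 373]) cube([74, 1040, 16]);
translate([1792, 326, 373]) cube([74, 1040, 16]);
translate([1947, 326, 373]) cube([74, 1040, 16]);
translate([2102, 326, 373]) cube([74, 1040, 16]);
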